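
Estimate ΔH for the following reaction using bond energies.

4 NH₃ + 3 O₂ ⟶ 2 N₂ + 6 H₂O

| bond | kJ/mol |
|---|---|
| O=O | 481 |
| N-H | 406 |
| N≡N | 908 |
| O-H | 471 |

ΔH ≈ −1153 kJ

Bonds broken (reactants):
  N-H: 12 × 406 = 4872
  O=O: 3 × 481 = 1443
  Σ(broken) = 6315 kJ
Bonds formed (products):
  N≡N: 2 × 908 = 1816
  O-H: 12 × 471 = 5652
  Σ(formed) = 7468 kJ
ΔH = Σ(broken) − Σ(formed) = 6315 − 7468 = −1153 kJ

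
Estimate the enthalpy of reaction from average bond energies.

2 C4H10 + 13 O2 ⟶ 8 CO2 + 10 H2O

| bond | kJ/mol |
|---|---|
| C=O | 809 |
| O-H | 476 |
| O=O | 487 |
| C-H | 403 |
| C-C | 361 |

Bonds broken (reactants):
  C-C: 6 × 361 = 2166
  C-H: 20 × 403 = 8060
  O=O: 13 × 487 = 6331
  Σ(broken) = 16557 kJ
Bonds formed (products):
  C=O: 16 × 809 = 12944
  O-H: 20 × 476 = 9520
  Σ(formed) = 22464 kJ
ΔH = Σ(broken) − Σ(formed) = 16557 − 22464 = −5907 kJ

ΔH ≈ −5907 kJ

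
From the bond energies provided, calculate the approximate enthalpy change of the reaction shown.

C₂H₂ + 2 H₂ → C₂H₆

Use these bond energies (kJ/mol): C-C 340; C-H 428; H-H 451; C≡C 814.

ΔH ≈ −336 kJ

Bonds broken (reactants):
  C≡C: 1 × 814 = 814
  C-H: 2 × 428 = 856
  H-H: 2 × 451 = 902
  Σ(broken) = 2572 kJ
Bonds formed (products):
  C-C: 1 × 340 = 340
  C-H: 6 × 428 = 2568
  Σ(formed) = 2908 kJ
ΔH = Σ(broken) − Σ(formed) = 2572 − 2908 = −336 kJ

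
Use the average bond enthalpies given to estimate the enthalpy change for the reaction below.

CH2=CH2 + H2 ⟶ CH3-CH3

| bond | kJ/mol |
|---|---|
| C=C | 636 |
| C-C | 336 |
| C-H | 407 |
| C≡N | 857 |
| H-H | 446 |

Bonds broken (reactants):
  C-H: 4 × 407 = 1628
  C=C: 1 × 636 = 636
  H-H: 1 × 446 = 446
  Σ(broken) = 2710 kJ
Bonds formed (products):
  C-C: 1 × 336 = 336
  C-H: 6 × 407 = 2442
  Σ(formed) = 2778 kJ
ΔH = Σ(broken) − Σ(formed) = 2710 − 2778 = −68 kJ

ΔH ≈ −68 kJ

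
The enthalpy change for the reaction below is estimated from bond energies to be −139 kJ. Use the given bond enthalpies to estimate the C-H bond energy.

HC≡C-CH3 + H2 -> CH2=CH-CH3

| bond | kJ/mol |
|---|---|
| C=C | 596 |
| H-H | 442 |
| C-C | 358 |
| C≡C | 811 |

D(C-H) ≈ 398 kJ/mol

Let D be the C-H bond energy.
Σ(broken) = 1×811 + 1×358 + 4×D + 1×442 = 1611 + 4D
Σ(formed) = 1×358 + 6×D + 1×596 = 954 + 6D
ΔH = Σ(broken) − Σ(formed) = (1611 + 4D) − (954 + 6D) = +657 − 2D
Setting this equal to −139 kJ gives 2D = 796, so D = 398 kJ/mol.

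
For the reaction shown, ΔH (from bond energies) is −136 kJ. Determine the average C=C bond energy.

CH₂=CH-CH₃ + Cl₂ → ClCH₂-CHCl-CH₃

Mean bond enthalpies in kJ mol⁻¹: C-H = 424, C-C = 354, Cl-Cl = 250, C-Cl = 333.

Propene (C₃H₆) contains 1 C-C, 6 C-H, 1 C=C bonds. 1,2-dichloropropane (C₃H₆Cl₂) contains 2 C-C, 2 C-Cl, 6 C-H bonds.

D(C=C) ≈ 634 kJ/mol

Let D be the C=C bond energy.
Σ(broken) = 1×354 + 6×424 + 1×D + 1×250 = 3148 + D
Σ(formed) = 2×354 + 2×333 + 6×424 = 3918
ΔH = Σ(broken) − Σ(formed) = (3148 + D) − (3918) = −770 + D
Setting this equal to −136 kJ gives D = 634 kJ/mol.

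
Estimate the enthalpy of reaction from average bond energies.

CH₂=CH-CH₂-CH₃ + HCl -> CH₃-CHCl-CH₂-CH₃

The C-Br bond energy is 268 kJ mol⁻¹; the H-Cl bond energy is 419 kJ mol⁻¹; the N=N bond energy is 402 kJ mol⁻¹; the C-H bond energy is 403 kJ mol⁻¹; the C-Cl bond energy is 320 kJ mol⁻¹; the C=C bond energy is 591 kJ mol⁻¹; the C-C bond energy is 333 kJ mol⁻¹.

ΔH ≈ −46 kJ

Bonds broken (reactants):
  C-C: 2 × 333 = 666
  C-H: 8 × 403 = 3224
  C=C: 1 × 591 = 591
  H-Cl: 1 × 419 = 419
  Σ(broken) = 4900 kJ
Bonds formed (products):
  C-C: 3 × 333 = 999
  C-Cl: 1 × 320 = 320
  C-H: 9 × 403 = 3627
  Σ(formed) = 4946 kJ
ΔH = Σ(broken) − Σ(formed) = 4900 − 4946 = −46 kJ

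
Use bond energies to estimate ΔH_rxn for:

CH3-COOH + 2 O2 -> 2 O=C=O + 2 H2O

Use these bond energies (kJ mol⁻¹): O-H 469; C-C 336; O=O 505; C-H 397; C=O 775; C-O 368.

ΔH ≈ −827 kJ

Bonds broken (reactants):
  C-C: 1 × 336 = 336
  C-H: 3 × 397 = 1191
  C-O: 1 × 368 = 368
  C=O: 1 × 775 = 775
  O-H: 1 × 469 = 469
  O=O: 2 × 505 = 1010
  Σ(broken) = 4149 kJ
Bonds formed (products):
  C=O: 4 × 775 = 3100
  O-H: 4 × 469 = 1876
  Σ(formed) = 4976 kJ
ΔH = Σ(broken) − Σ(formed) = 4149 − 4976 = −827 kJ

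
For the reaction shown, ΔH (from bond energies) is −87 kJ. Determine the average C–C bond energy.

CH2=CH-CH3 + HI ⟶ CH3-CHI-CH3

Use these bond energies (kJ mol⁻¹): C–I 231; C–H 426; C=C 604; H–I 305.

D(C–C) ≈ 339 kJ/mol

Let D be the C–C bond energy.
Σ(broken) = 1×D + 6×426 + 1×604 + 1×305 = 3465 + D
Σ(formed) = 2×D + 7×426 + 1×231 = 3213 + 2D
ΔH = Σ(broken) − Σ(formed) = (3465 + D) − (3213 + 2D) = +252 − D
Setting this equal to −87 kJ gives D = 339 kJ/mol.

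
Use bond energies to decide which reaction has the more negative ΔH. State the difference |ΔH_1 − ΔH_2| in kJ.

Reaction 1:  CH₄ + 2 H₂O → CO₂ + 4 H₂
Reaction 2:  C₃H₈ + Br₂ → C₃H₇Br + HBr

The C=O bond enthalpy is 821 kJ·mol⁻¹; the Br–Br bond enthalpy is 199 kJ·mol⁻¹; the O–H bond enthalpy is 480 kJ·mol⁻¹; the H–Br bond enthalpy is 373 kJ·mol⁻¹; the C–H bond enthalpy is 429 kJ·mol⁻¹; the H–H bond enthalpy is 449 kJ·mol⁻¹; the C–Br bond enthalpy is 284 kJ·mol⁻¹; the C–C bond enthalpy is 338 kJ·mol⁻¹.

Reaction 1:
  Bonds broken (reactants):
    C–H: 4 × 429 = 1716
    O–H: 4 × 480 = 1920
    Σ(broken) = 3636 kJ
  Bonds formed (products):
    C=O: 2 × 821 = 1642
    H–H: 4 × 449 = 1796
    Σ(formed) = 3438 kJ
  ΔH_1 = 3636 − 3438 = +198 kJ
Reaction 2:
  Bonds broken (reactants):
    Br–Br: 1 × 199 = 199
    C–C: 2 × 338 = 676
    C–H: 8 × 429 = 3432
    Σ(broken) = 4307 kJ
  Bonds formed (products):
    C–Br: 1 × 284 = 284
    C–C: 2 × 338 = 676
    C–H: 7 × 429 = 3003
    H–Br: 1 × 373 = 373
    Σ(formed) = 4336 kJ
  ΔH_2 = 4307 − 4336 = −29 kJ
ΔH_1 − ΔH_2 = +227 kJ, so reaction 2 has the more negative ΔH; |ΔH_1 − ΔH_2| = 227 kJ.

Reaction 2, by 227 kJ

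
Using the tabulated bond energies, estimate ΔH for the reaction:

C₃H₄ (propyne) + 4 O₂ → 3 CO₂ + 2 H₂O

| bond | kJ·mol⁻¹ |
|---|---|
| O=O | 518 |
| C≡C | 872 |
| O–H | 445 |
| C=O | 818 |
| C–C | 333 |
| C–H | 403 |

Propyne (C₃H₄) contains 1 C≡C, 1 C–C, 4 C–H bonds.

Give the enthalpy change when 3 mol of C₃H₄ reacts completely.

Bonds broken (reactants):
  C≡C: 1 × 872 = 872
  C–C: 1 × 333 = 333
  C–H: 4 × 403 = 1612
  O=O: 4 × 518 = 2072
  Σ(broken) = 4889 kJ
Bonds formed (products):
  C=O: 6 × 818 = 4908
  O–H: 4 × 445 = 1780
  Σ(formed) = 6688 kJ
ΔH = Σ(broken) − Σ(formed) = 4889 − 6688 = −1799 kJ
For 3× the reaction as written: 3 × (−1799) = −5397 kJ

ΔH = −5397 kJ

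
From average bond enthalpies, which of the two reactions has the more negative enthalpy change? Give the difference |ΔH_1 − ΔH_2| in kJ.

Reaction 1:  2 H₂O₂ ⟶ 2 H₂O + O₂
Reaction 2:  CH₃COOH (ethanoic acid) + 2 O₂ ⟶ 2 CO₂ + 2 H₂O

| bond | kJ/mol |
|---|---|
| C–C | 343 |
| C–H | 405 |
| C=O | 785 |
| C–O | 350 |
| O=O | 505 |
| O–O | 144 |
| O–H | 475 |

Reaction 2, by 645 kJ

Reaction 1:
  Bonds broken (reactants):
    O–H: 4 × 475 = 1900
    O–O: 2 × 144 = 288
    Σ(broken) = 2188 kJ
  Bonds formed (products):
    O–H: 4 × 475 = 1900
    O=O: 1 × 505 = 505
    Σ(formed) = 2405 kJ
  ΔH_1 = 2188 − 2405 = −217 kJ
Reaction 2:
  Bonds broken (reactants):
    C–C: 1 × 343 = 343
    C–H: 3 × 405 = 1215
    C–O: 1 × 350 = 350
    C=O: 1 × 785 = 785
    O–H: 1 × 475 = 475
    O=O: 2 × 505 = 1010
    Σ(broken) = 4178 kJ
  Bonds formed (products):
    C=O: 4 × 785 = 3140
    O–H: 4 × 475 = 1900
    Σ(formed) = 5040 kJ
  ΔH_2 = 4178 − 5040 = −862 kJ
ΔH_1 − ΔH_2 = +645 kJ, so reaction 2 has the more negative ΔH; |ΔH_1 − ΔH_2| = 645 kJ.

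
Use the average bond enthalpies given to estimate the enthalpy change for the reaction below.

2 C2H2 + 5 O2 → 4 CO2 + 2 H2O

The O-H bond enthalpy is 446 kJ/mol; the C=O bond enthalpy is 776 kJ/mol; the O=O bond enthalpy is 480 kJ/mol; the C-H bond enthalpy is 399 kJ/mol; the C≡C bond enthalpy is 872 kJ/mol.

Bonds broken (reactants):
  C≡C: 2 × 872 = 1744
  C-H: 4 × 399 = 1596
  O=O: 5 × 480 = 2400
  Σ(broken) = 5740 kJ
Bonds formed (products):
  C=O: 8 × 776 = 6208
  O-H: 4 × 446 = 1784
  Σ(formed) = 7992 kJ
ΔH = Σ(broken) − Σ(formed) = 5740 − 7992 = −2252 kJ

ΔH ≈ −2252 kJ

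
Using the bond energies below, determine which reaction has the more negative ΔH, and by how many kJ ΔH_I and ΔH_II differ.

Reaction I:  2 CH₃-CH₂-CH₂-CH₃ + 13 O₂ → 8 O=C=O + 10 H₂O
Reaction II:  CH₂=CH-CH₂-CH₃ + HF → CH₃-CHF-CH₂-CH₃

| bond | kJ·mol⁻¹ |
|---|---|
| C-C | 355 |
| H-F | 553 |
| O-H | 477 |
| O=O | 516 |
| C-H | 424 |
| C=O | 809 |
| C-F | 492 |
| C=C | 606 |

Reaction I, by 5054 kJ

Reaction I:
  Bonds broken (reactants):
    C-C: 6 × 355 = 2130
    C-H: 20 × 424 = 8480
    O=O: 13 × 516 = 6708
    Σ(broken) = 17318 kJ
  Bonds formed (products):
    C=O: 16 × 809 = 12944
    O-H: 20 × 477 = 9540
    Σ(formed) = 22484 kJ
  ΔH_I = 17318 − 22484 = −5166 kJ
Reaction II:
  Bonds broken (reactants):
    C-C: 2 × 355 = 710
    C-H: 8 × 424 = 3392
    C=C: 1 × 606 = 606
    H-F: 1 × 553 = 553
    Σ(broken) = 5261 kJ
  Bonds formed (products):
    C-C: 3 × 355 = 1065
    C-F: 1 × 492 = 492
    C-H: 9 × 424 = 3816
    Σ(formed) = 5373 kJ
  ΔH_II = 5261 − 5373 = −112 kJ
ΔH_I − ΔH_II = −5054 kJ, so reaction I has the more negative ΔH; |ΔH_I − ΔH_II| = 5054 kJ.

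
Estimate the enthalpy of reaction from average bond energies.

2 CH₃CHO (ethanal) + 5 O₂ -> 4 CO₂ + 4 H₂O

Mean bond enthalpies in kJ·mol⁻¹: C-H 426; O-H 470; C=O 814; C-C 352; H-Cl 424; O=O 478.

Bonds broken (reactants):
  C-C: 2 × 352 = 704
  C-H: 8 × 426 = 3408
  C=O: 2 × 814 = 1628
  O=O: 5 × 478 = 2390
  Σ(broken) = 8130 kJ
Bonds formed (products):
  C=O: 8 × 814 = 6512
  O-H: 8 × 470 = 3760
  Σ(formed) = 10272 kJ
ΔH = Σ(broken) − Σ(formed) = 8130 − 10272 = −2142 kJ

ΔH ≈ −2142 kJ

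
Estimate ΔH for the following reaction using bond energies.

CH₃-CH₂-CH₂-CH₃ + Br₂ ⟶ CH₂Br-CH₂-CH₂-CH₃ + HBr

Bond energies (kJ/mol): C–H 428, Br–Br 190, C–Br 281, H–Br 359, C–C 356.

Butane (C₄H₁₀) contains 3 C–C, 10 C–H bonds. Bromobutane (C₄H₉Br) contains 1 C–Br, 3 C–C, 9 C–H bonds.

Bonds broken (reactants):
  Br–Br: 1 × 190 = 190
  C–C: 3 × 356 = 1068
  C–H: 10 × 428 = 4280
  Σ(broken) = 5538 kJ
Bonds formed (products):
  C–Br: 1 × 281 = 281
  C–C: 3 × 356 = 1068
  C–H: 9 × 428 = 3852
  H–Br: 1 × 359 = 359
  Σ(formed) = 5560 kJ
ΔH = Σ(broken) − Σ(formed) = 5538 − 5560 = −22 kJ

ΔH ≈ −22 kJ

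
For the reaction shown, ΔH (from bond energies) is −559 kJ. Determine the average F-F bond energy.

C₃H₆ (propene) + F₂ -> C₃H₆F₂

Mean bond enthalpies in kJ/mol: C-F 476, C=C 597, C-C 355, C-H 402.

Let D be the F-F bond energy.
Σ(broken) = 1×355 + 6×402 + 1×597 + 1×D = 3364 + D
Σ(formed) = 2×355 + 2×476 + 6×402 = 4074
ΔH = Σ(broken) − Σ(formed) = (3364 + D) − (4074) = −710 + D
Setting this equal to −559 kJ gives D = 151 kJ/mol.

D(F-F) ≈ 151 kJ/mol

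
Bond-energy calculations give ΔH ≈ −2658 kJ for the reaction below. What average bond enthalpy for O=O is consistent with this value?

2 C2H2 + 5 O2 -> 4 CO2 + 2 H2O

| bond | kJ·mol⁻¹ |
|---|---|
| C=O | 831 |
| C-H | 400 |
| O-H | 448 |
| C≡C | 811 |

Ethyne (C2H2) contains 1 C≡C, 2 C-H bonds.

Let D be the O=O bond energy.
Σ(broken) = 2×811 + 4×400 + 5×D = 3222 + 5D
Σ(formed) = 8×831 + 4×448 = 8440
ΔH = Σ(broken) − Σ(formed) = (3222 + 5D) − (8440) = −5218 + 5D
Setting this equal to −2658 kJ gives 5D = 2560, so D = 512 kJ/mol.

D(O=O) ≈ 512 kJ/mol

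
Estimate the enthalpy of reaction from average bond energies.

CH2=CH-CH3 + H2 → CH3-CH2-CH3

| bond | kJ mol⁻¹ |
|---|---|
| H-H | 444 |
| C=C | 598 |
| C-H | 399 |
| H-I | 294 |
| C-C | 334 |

ΔH ≈ −90 kJ

Bonds broken (reactants):
  C-C: 1 × 334 = 334
  C-H: 6 × 399 = 2394
  C=C: 1 × 598 = 598
  H-H: 1 × 444 = 444
  Σ(broken) = 3770 kJ
Bonds formed (products):
  C-C: 2 × 334 = 668
  C-H: 8 × 399 = 3192
  Σ(formed) = 3860 kJ
ΔH = Σ(broken) − Σ(formed) = 3770 − 3860 = −90 kJ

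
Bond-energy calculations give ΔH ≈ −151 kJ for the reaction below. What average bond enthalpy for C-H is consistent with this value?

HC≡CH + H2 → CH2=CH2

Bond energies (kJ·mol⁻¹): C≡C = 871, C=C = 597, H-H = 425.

D(C-H) ≈ 425 kJ/mol

Let D be the C-H bond energy.
Σ(broken) = 1×871 + 2×D + 1×425 = 1296 + 2D
Σ(formed) = 4×D + 1×597 = 597 + 4D
ΔH = Σ(broken) − Σ(formed) = (1296 + 2D) − (597 + 4D) = +699 − 2D
Setting this equal to −151 kJ gives 2D = 850, so D = 425 kJ/mol.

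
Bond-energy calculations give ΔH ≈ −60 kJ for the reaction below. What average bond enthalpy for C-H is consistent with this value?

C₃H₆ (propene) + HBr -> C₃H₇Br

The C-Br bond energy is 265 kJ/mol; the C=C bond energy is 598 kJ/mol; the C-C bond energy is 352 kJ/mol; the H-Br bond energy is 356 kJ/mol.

Let D be the C-H bond energy.
Σ(broken) = 1×352 + 6×D + 1×598 + 1×356 = 1306 + 6D
Σ(formed) = 1×265 + 2×352 + 7×D = 969 + 7D
ΔH = Σ(broken) − Σ(formed) = (1306 + 6D) − (969 + 7D) = +337 − D
Setting this equal to −60 kJ gives D = 397 kJ/mol.

D(C-H) ≈ 397 kJ/mol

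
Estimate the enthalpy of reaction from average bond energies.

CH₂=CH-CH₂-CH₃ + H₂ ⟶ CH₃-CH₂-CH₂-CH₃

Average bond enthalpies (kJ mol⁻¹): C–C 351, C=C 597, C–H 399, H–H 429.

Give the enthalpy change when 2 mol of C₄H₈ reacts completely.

Bonds broken (reactants):
  C–C: 2 × 351 = 702
  C–H: 8 × 399 = 3192
  C=C: 1 × 597 = 597
  H–H: 1 × 429 = 429
  Σ(broken) = 4920 kJ
Bonds formed (products):
  C–C: 3 × 351 = 1053
  C–H: 10 × 399 = 3990
  Σ(formed) = 5043 kJ
ΔH = Σ(broken) − Σ(formed) = 4920 − 5043 = −123 kJ
For 2× the reaction as written: 2 × (−123) = −246 kJ

ΔH = −246 kJ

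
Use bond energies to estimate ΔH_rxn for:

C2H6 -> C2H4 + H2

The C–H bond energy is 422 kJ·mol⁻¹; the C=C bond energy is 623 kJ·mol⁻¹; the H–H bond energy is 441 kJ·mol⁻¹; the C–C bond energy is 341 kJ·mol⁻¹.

Bonds broken (reactants):
  C–C: 1 × 341 = 341
  C–H: 6 × 422 = 2532
  Σ(broken) = 2873 kJ
Bonds formed (products):
  C–H: 4 × 422 = 1688
  C=C: 1 × 623 = 623
  H–H: 1 × 441 = 441
  Σ(formed) = 2752 kJ
ΔH = Σ(broken) − Σ(formed) = 2873 − 2752 = +121 kJ

ΔH ≈ +121 kJ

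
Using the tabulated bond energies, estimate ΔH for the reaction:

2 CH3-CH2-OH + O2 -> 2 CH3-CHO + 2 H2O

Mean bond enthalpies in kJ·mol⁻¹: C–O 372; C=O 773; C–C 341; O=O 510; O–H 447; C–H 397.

Bonds broken (reactants):
  C–C: 2 × 341 = 682
  C–H: 10 × 397 = 3970
  C–O: 2 × 372 = 744
  O–H: 2 × 447 = 894
  O=O: 1 × 510 = 510
  Σ(broken) = 6800 kJ
Bonds formed (products):
  C–C: 2 × 341 = 682
  C–H: 8 × 397 = 3176
  C=O: 2 × 773 = 1546
  O–H: 4 × 447 = 1788
  Σ(formed) = 7192 kJ
ΔH = Σ(broken) − Σ(formed) = 6800 − 7192 = −392 kJ

ΔH ≈ −392 kJ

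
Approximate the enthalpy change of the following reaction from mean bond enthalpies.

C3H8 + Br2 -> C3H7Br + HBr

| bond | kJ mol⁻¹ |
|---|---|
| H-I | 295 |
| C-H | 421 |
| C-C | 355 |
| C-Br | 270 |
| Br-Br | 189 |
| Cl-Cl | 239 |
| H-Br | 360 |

Bonds broken (reactants):
  Br-Br: 1 × 189 = 189
  C-C: 2 × 355 = 710
  C-H: 8 × 421 = 3368
  Σ(broken) = 4267 kJ
Bonds formed (products):
  C-Br: 1 × 270 = 270
  C-C: 2 × 355 = 710
  C-H: 7 × 421 = 2947
  H-Br: 1 × 360 = 360
  Σ(formed) = 4287 kJ
ΔH = Σ(broken) − Σ(formed) = 4267 − 4287 = −20 kJ

ΔH ≈ −20 kJ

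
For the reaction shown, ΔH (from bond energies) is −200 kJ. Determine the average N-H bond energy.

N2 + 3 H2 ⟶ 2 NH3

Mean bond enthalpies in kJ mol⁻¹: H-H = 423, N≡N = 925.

D(N-H) ≈ 399 kJ/mol

Let D be the N-H bond energy.
Σ(broken) = 3×423 + 1×925 = 2194
Σ(formed) = 6×D = 6D
ΔH = Σ(broken) − Σ(formed) = (2194) − (6D) = +2194 − 6D
Setting this equal to −200 kJ gives 6D = 2394, so D = 399 kJ/mol.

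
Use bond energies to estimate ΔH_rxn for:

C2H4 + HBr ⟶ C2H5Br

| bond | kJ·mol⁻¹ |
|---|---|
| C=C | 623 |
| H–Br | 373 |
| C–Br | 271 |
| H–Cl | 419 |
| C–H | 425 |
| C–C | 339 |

Bonds broken (reactants):
  C–H: 4 × 425 = 1700
  C=C: 1 × 623 = 623
  H–Br: 1 × 373 = 373
  Σ(broken) = 2696 kJ
Bonds formed (products):
  C–Br: 1 × 271 = 271
  C–C: 1 × 339 = 339
  C–H: 5 × 425 = 2125
  Σ(formed) = 2735 kJ
ΔH = Σ(broken) − Σ(formed) = 2696 − 2735 = −39 kJ

ΔH ≈ −39 kJ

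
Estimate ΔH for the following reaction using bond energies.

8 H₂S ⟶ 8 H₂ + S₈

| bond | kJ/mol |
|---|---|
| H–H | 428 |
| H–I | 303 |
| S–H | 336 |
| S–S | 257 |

ΔH ≈ −104 kJ

Bonds broken (reactants):
  S–H: 16 × 336 = 5376
  Σ(broken) = 5376 kJ
Bonds formed (products):
  H–H: 8 × 428 = 3424
  S–S: 8 × 257 = 2056
  Σ(formed) = 5480 kJ
ΔH = Σ(broken) − Σ(formed) = 5376 − 5480 = −104 kJ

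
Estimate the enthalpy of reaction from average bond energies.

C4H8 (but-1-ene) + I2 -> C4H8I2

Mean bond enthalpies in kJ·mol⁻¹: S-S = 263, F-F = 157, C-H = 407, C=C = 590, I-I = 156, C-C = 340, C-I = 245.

Bonds broken (reactants):
  C-C: 2 × 340 = 680
  C-H: 8 × 407 = 3256
  C=C: 1 × 590 = 590
  I-I: 1 × 156 = 156
  Σ(broken) = 4682 kJ
Bonds formed (products):
  C-C: 3 × 340 = 1020
  C-H: 8 × 407 = 3256
  C-I: 2 × 245 = 490
  Σ(formed) = 4766 kJ
ΔH = Σ(broken) − Σ(formed) = 4682 − 4766 = −84 kJ

ΔH ≈ −84 kJ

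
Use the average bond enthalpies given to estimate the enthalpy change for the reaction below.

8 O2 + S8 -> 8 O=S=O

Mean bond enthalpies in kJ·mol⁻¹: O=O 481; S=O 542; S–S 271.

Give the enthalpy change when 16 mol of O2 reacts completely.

ΔH = −5312 kJ

Bonds broken (reactants):
  O=O: 8 × 481 = 3848
  S–S: 8 × 271 = 2168
  Σ(broken) = 6016 kJ
Bonds formed (products):
  S=O: 16 × 542 = 8672
  Σ(formed) = 8672 kJ
ΔH = Σ(broken) − Σ(formed) = 6016 − 8672 = −2656 kJ
For 2× the reaction as written: 2 × (−2656) = −5312 kJ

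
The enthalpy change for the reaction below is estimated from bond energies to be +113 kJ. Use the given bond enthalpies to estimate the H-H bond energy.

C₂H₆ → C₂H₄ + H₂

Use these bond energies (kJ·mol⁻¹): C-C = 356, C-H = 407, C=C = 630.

D(H-H) ≈ 427 kJ/mol

Let D be the H-H bond energy.
Σ(broken) = 1×356 + 6×407 = 2798
Σ(formed) = 4×407 + 1×630 + 1×D = 2258 + D
ΔH = Σ(broken) − Σ(formed) = (2798) − (2258 + D) = +540 − D
Setting this equal to +113 kJ gives D = 427 kJ/mol.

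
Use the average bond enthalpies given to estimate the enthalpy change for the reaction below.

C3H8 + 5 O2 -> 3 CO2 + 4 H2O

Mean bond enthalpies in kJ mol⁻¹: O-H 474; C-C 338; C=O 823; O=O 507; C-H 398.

Bonds broken (reactants):
  C-C: 2 × 338 = 676
  C-H: 8 × 398 = 3184
  O=O: 5 × 507 = 2535
  Σ(broken) = 6395 kJ
Bonds formed (products):
  C=O: 6 × 823 = 4938
  O-H: 8 × 474 = 3792
  Σ(formed) = 8730 kJ
ΔH = Σ(broken) − Σ(formed) = 6395 − 8730 = −2335 kJ

ΔH ≈ −2335 kJ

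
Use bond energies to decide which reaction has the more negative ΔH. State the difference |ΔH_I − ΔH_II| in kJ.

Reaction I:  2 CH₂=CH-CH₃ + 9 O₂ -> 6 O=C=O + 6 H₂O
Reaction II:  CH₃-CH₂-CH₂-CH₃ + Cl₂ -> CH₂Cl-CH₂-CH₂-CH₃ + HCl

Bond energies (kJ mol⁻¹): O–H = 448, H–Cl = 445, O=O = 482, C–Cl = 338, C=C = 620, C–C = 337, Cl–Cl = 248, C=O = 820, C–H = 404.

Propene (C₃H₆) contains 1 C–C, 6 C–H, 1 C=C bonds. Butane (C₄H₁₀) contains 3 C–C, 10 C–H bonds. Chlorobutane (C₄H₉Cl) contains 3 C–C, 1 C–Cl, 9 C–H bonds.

Reaction I:
  Bonds broken (reactants):
    C–C: 2 × 337 = 674
    C–H: 12 × 404 = 4848
    C=C: 2 × 620 = 1240
    O=O: 9 × 482 = 4338
    Σ(broken) = 11100 kJ
  Bonds formed (products):
    C=O: 12 × 820 = 9840
    O–H: 12 × 448 = 5376
    Σ(formed) = 15216 kJ
  ΔH_I = 11100 − 15216 = −4116 kJ
Reaction II:
  Bonds broken (reactants):
    C–C: 3 × 337 = 1011
    C–H: 10 × 404 = 4040
    Cl–Cl: 1 × 248 = 248
    Σ(broken) = 5299 kJ
  Bonds formed (products):
    C–C: 3 × 337 = 1011
    C–Cl: 1 × 338 = 338
    C–H: 9 × 404 = 3636
    H–Cl: 1 × 445 = 445
    Σ(formed) = 5430 kJ
  ΔH_II = 5299 − 5430 = −131 kJ
ΔH_I − ΔH_II = −3985 kJ, so reaction I has the more negative ΔH; |ΔH_I − ΔH_II| = 3985 kJ.

Reaction I, by 3985 kJ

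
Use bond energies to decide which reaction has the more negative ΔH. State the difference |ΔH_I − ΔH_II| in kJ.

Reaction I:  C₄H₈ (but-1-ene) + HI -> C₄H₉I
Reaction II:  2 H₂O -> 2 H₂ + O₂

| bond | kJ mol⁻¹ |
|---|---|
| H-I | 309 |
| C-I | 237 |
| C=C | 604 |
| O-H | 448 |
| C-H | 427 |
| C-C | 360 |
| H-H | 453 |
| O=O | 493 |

Reaction I, by 504 kJ

Reaction I:
  Bonds broken (reactants):
    C-C: 2 × 360 = 720
    C-H: 8 × 427 = 3416
    C=C: 1 × 604 = 604
    H-I: 1 × 309 = 309
    Σ(broken) = 5049 kJ
  Bonds formed (products):
    C-C: 3 × 360 = 1080
    C-H: 9 × 427 = 3843
    C-I: 1 × 237 = 237
    Σ(formed) = 5160 kJ
  ΔH_I = 5049 − 5160 = −111 kJ
Reaction II:
  Bonds broken (reactants):
    O-H: 4 × 448 = 1792
    Σ(broken) = 1792 kJ
  Bonds formed (products):
    H-H: 2 × 453 = 906
    O=O: 1 × 493 = 493
    Σ(formed) = 1399 kJ
  ΔH_II = 1792 − 1399 = +393 kJ
ΔH_I − ΔH_II = −504 kJ, so reaction I has the more negative ΔH; |ΔH_I − ΔH_II| = 504 kJ.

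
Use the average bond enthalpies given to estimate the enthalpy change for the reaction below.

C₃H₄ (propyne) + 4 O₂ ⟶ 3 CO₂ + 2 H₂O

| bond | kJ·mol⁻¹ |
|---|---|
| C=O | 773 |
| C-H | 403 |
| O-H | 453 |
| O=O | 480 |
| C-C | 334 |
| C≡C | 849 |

ΔH ≈ −1735 kJ

Bonds broken (reactants):
  C≡C: 1 × 849 = 849
  C-C: 1 × 334 = 334
  C-H: 4 × 403 = 1612
  O=O: 4 × 480 = 1920
  Σ(broken) = 4715 kJ
Bonds formed (products):
  C=O: 6 × 773 = 4638
  O-H: 4 × 453 = 1812
  Σ(formed) = 6450 kJ
ΔH = Σ(broken) − Σ(formed) = 4715 − 6450 = −1735 kJ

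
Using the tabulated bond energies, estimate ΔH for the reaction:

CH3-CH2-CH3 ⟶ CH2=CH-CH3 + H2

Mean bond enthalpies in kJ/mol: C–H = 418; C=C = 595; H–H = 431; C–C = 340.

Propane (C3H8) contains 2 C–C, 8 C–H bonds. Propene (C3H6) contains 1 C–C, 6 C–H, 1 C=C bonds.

ΔH ≈ +150 kJ

Bonds broken (reactants):
  C–C: 2 × 340 = 680
  C–H: 8 × 418 = 3344
  Σ(broken) = 4024 kJ
Bonds formed (products):
  C–C: 1 × 340 = 340
  C–H: 6 × 418 = 2508
  C=C: 1 × 595 = 595
  H–H: 1 × 431 = 431
  Σ(formed) = 3874 kJ
ΔH = Σ(broken) − Σ(formed) = 4024 − 3874 = +150 kJ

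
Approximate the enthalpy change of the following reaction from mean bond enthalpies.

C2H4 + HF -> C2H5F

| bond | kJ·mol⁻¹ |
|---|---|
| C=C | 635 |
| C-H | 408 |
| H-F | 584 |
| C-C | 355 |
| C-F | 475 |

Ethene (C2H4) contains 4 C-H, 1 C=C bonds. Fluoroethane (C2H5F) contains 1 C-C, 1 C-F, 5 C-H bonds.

ΔH ≈ −19 kJ

Bonds broken (reactants):
  C-H: 4 × 408 = 1632
  C=C: 1 × 635 = 635
  H-F: 1 × 584 = 584
  Σ(broken) = 2851 kJ
Bonds formed (products):
  C-C: 1 × 355 = 355
  C-F: 1 × 475 = 475
  C-H: 5 × 408 = 2040
  Σ(formed) = 2870 kJ
ΔH = Σ(broken) − Σ(formed) = 2851 − 2870 = −19 kJ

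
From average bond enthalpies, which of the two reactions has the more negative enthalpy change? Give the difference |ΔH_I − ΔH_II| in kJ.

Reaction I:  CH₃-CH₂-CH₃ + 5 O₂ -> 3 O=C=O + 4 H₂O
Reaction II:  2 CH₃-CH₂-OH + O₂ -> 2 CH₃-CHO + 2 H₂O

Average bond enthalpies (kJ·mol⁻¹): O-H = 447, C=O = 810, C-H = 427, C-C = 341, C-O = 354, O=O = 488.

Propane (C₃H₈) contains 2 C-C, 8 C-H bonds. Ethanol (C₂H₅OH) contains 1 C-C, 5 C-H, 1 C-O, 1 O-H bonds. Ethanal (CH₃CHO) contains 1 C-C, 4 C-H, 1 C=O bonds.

Reaction I, by 1434 kJ

Reaction I:
  Bonds broken (reactants):
    C-C: 2 × 341 = 682
    C-H: 8 × 427 = 3416
    O=O: 5 × 488 = 2440
    Σ(broken) = 6538 kJ
  Bonds formed (products):
    C=O: 6 × 810 = 4860
    O-H: 8 × 447 = 3576
    Σ(formed) = 8436 kJ
  ΔH_I = 6538 − 8436 = −1898 kJ
Reaction II:
  Bonds broken (reactants):
    C-C: 2 × 341 = 682
    C-H: 10 × 427 = 4270
    C-O: 2 × 354 = 708
    O-H: 2 × 447 = 894
    O=O: 1 × 488 = 488
    Σ(broken) = 7042 kJ
  Bonds formed (products):
    C-C: 2 × 341 = 682
    C-H: 8 × 427 = 3416
    C=O: 2 × 810 = 1620
    O-H: 4 × 447 = 1788
    Σ(formed) = 7506 kJ
  ΔH_II = 7042 − 7506 = −464 kJ
ΔH_I − ΔH_II = −1434 kJ, so reaction I has the more negative ΔH; |ΔH_I − ΔH_II| = 1434 kJ.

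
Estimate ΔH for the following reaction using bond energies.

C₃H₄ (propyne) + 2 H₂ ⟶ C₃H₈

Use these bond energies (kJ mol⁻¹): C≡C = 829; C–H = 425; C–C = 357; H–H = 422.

ΔH ≈ −384 kJ

Bonds broken (reactants):
  C≡C: 1 × 829 = 829
  C–C: 1 × 357 = 357
  C–H: 4 × 425 = 1700
  H–H: 2 × 422 = 844
  Σ(broken) = 3730 kJ
Bonds formed (products):
  C–C: 2 × 357 = 714
  C–H: 8 × 425 = 3400
  Σ(formed) = 4114 kJ
ΔH = Σ(broken) − Σ(formed) = 3730 − 4114 = −384 kJ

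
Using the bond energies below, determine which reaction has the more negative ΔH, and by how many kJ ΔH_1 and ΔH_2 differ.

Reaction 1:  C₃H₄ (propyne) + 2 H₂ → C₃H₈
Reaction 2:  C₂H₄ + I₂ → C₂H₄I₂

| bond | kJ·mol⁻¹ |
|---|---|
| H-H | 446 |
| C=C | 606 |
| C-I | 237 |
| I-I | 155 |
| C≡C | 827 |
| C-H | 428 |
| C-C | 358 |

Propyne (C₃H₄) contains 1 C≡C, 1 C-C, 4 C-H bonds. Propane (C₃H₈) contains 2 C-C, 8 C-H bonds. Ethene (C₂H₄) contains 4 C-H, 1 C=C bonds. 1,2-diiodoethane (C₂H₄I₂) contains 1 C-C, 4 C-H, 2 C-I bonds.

Reaction 1, by 280 kJ

Reaction 1:
  Bonds broken (reactants):
    C≡C: 1 × 827 = 827
    C-C: 1 × 358 = 358
    C-H: 4 × 428 = 1712
    H-H: 2 × 446 = 892
    Σ(broken) = 3789 kJ
  Bonds formed (products):
    C-C: 2 × 358 = 716
    C-H: 8 × 428 = 3424
    Σ(formed) = 4140 kJ
  ΔH_1 = 3789 − 4140 = −351 kJ
Reaction 2:
  Bonds broken (reactants):
    C-H: 4 × 428 = 1712
    C=C: 1 × 606 = 606
    I-I: 1 × 155 = 155
    Σ(broken) = 2473 kJ
  Bonds formed (products):
    C-C: 1 × 358 = 358
    C-H: 4 × 428 = 1712
    C-I: 2 × 237 = 474
    Σ(formed) = 2544 kJ
  ΔH_2 = 2473 − 2544 = −71 kJ
ΔH_1 − ΔH_2 = −280 kJ, so reaction 1 has the more negative ΔH; |ΔH_1 − ΔH_2| = 280 kJ.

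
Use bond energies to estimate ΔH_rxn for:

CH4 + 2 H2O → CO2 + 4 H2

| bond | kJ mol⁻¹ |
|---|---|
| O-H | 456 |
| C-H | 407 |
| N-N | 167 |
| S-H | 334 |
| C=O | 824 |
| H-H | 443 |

ΔH ≈ +32 kJ

Bonds broken (reactants):
  C-H: 4 × 407 = 1628
  O-H: 4 × 456 = 1824
  Σ(broken) = 3452 kJ
Bonds formed (products):
  C=O: 2 × 824 = 1648
  H-H: 4 × 443 = 1772
  Σ(formed) = 3420 kJ
ΔH = Σ(broken) − Σ(formed) = 3452 − 3420 = +32 kJ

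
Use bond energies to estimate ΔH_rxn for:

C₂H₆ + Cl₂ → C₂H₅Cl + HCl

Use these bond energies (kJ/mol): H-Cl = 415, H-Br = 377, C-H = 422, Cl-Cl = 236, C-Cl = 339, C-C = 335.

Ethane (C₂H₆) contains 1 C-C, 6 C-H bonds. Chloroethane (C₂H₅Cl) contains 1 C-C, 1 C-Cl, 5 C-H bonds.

ΔH ≈ −96 kJ

Bonds broken (reactants):
  C-C: 1 × 335 = 335
  C-H: 6 × 422 = 2532
  Cl-Cl: 1 × 236 = 236
  Σ(broken) = 3103 kJ
Bonds formed (products):
  C-C: 1 × 335 = 335
  C-Cl: 1 × 339 = 339
  C-H: 5 × 422 = 2110
  H-Cl: 1 × 415 = 415
  Σ(formed) = 3199 kJ
ΔH = Σ(broken) − Σ(formed) = 3103 − 3199 = −96 kJ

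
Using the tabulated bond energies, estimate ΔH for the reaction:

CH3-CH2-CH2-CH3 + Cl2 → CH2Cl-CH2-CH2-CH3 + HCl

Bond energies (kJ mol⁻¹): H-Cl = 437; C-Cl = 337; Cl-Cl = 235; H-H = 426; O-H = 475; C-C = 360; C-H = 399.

ΔH ≈ −140 kJ

Bonds broken (reactants):
  C-C: 3 × 360 = 1080
  C-H: 10 × 399 = 3990
  Cl-Cl: 1 × 235 = 235
  Σ(broken) = 5305 kJ
Bonds formed (products):
  C-C: 3 × 360 = 1080
  C-Cl: 1 × 337 = 337
  C-H: 9 × 399 = 3591
  H-Cl: 1 × 437 = 437
  Σ(formed) = 5445 kJ
ΔH = Σ(broken) − Σ(formed) = 5305 − 5445 = −140 kJ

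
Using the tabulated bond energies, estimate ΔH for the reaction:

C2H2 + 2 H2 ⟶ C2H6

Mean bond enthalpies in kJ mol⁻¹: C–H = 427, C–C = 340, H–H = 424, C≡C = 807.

Bonds broken (reactants):
  C≡C: 1 × 807 = 807
  C–H: 2 × 427 = 854
  H–H: 2 × 424 = 848
  Σ(broken) = 2509 kJ
Bonds formed (products):
  C–C: 1 × 340 = 340
  C–H: 6 × 427 = 2562
  Σ(formed) = 2902 kJ
ΔH = Σ(broken) − Σ(formed) = 2509 − 2902 = −393 kJ

ΔH ≈ −393 kJ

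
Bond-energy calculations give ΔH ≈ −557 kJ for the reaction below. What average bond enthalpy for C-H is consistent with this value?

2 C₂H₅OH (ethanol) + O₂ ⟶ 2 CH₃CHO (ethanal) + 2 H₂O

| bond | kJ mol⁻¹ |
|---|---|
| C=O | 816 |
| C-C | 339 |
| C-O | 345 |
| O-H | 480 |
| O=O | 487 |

Let D be the C-H bond energy.
Σ(broken) = 2×339 + 10×D + 2×345 + 2×480 + 1×487 = 2815 + 10D
Σ(formed) = 2×339 + 8×D + 2×816 + 4×480 = 4230 + 8D
ΔH = Σ(broken) − Σ(formed) = (2815 + 10D) − (4230 + 8D) = −1415 + 2D
Setting this equal to −557 kJ gives 2D = 858, so D = 429 kJ/mol.

D(C-H) ≈ 429 kJ/mol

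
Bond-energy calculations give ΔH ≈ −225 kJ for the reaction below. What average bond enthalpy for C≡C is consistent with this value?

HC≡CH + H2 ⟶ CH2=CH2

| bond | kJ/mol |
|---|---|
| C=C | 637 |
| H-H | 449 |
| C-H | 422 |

D(C≡C) ≈ 807 kJ/mol

Let D be the C≡C bond energy.
Σ(broken) = 1×D + 2×422 + 1×449 = 1293 + D
Σ(formed) = 4×422 + 1×637 = 2325
ΔH = Σ(broken) − Σ(formed) = (1293 + D) − (2325) = −1032 + D
Setting this equal to −225 kJ gives D = 807 kJ/mol.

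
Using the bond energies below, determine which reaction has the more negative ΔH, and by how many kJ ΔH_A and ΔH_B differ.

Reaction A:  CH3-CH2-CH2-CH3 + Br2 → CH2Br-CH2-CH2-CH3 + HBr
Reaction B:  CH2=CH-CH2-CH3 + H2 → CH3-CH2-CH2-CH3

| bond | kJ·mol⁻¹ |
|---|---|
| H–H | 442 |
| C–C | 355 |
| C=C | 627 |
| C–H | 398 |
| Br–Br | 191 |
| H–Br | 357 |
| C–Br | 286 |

Reaction A:
  Bonds broken (reactants):
    Br–Br: 1 × 191 = 191
    C–C: 3 × 355 = 1065
    C–H: 10 × 398 = 3980
    Σ(broken) = 5236 kJ
  Bonds formed (products):
    C–Br: 1 × 286 = 286
    C–C: 3 × 355 = 1065
    C–H: 9 × 398 = 3582
    H–Br: 1 × 357 = 357
    Σ(formed) = 5290 kJ
  ΔH_A = 5236 − 5290 = −54 kJ
Reaction B:
  Bonds broken (reactants):
    C–C: 2 × 355 = 710
    C–H: 8 × 398 = 3184
    C=C: 1 × 627 = 627
    H–H: 1 × 442 = 442
    Σ(broken) = 4963 kJ
  Bonds formed (products):
    C–C: 3 × 355 = 1065
    C–H: 10 × 398 = 3980
    Σ(formed) = 5045 kJ
  ΔH_B = 4963 − 5045 = −82 kJ
ΔH_A − ΔH_B = +28 kJ, so reaction B has the more negative ΔH; |ΔH_A − ΔH_B| = 28 kJ.

Reaction B, by 28 kJ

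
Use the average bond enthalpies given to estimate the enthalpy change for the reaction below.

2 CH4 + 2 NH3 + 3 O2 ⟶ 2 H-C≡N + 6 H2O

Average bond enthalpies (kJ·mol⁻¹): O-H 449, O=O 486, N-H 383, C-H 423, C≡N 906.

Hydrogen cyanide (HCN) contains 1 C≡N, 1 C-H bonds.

Bonds broken (reactants):
  C-H: 8 × 423 = 3384
  N-H: 6 × 383 = 2298
  O=O: 3 × 486 = 1458
  Σ(broken) = 7140 kJ
Bonds formed (products):
  C≡N: 2 × 906 = 1812
  C-H: 2 × 423 = 846
  O-H: 12 × 449 = 5388
  Σ(formed) = 8046 kJ
ΔH = Σ(broken) − Σ(formed) = 7140 − 8046 = −906 kJ

ΔH ≈ −906 kJ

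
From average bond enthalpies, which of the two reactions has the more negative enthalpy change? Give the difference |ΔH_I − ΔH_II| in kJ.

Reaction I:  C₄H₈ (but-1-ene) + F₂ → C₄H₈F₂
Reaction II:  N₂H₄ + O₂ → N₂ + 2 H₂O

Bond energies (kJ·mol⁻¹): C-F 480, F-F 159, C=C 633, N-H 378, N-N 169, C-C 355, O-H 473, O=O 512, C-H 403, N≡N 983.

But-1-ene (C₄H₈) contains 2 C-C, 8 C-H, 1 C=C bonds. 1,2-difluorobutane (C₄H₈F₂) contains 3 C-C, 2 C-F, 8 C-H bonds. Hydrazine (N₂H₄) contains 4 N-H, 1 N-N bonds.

Reaction I:
  Bonds broken (reactants):
    C-C: 2 × 355 = 710
    C-H: 8 × 403 = 3224
    C=C: 1 × 633 = 633
    F-F: 1 × 159 = 159
    Σ(broken) = 4726 kJ
  Bonds formed (products):
    C-C: 3 × 355 = 1065
    C-F: 2 × 480 = 960
    C-H: 8 × 403 = 3224
    Σ(formed) = 5249 kJ
  ΔH_I = 4726 − 5249 = −523 kJ
Reaction II:
  Bonds broken (reactants):
    N-H: 4 × 378 = 1512
    N-N: 1 × 169 = 169
    O=O: 1 × 512 = 512
    Σ(broken) = 2193 kJ
  Bonds formed (products):
    N≡N: 1 × 983 = 983
    O-H: 4 × 473 = 1892
    Σ(formed) = 2875 kJ
  ΔH_II = 2193 − 2875 = −682 kJ
ΔH_I − ΔH_II = +159 kJ, so reaction II has the more negative ΔH; |ΔH_I − ΔH_II| = 159 kJ.

Reaction II, by 159 kJ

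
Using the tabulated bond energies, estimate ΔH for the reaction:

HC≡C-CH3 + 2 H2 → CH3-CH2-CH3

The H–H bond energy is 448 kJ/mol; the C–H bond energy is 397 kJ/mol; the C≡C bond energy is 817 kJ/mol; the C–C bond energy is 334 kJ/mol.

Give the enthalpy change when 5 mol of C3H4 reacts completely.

ΔH = −1045 kJ

Bonds broken (reactants):
  C≡C: 1 × 817 = 817
  C–C: 1 × 334 = 334
  C–H: 4 × 397 = 1588
  H–H: 2 × 448 = 896
  Σ(broken) = 3635 kJ
Bonds formed (products):
  C–C: 2 × 334 = 668
  C–H: 8 × 397 = 3176
  Σ(formed) = 3844 kJ
ΔH = Σ(broken) − Σ(formed) = 3635 − 3844 = −209 kJ
For 5× the reaction as written: 5 × (−209) = −1045 kJ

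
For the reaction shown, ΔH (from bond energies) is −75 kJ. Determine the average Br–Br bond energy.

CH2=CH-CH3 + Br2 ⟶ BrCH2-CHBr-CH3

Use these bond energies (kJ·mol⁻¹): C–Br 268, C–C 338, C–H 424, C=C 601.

D(Br–Br) ≈ 198 kJ/mol

Let D be the Br–Br bond energy.
Σ(broken) = 1×D + 1×338 + 6×424 + 1×601 = 3483 + D
Σ(formed) = 2×268 + 2×338 + 6×424 = 3756
ΔH = Σ(broken) − Σ(formed) = (3483 + D) − (3756) = −273 + D
Setting this equal to −75 kJ gives D = 198 kJ/mol.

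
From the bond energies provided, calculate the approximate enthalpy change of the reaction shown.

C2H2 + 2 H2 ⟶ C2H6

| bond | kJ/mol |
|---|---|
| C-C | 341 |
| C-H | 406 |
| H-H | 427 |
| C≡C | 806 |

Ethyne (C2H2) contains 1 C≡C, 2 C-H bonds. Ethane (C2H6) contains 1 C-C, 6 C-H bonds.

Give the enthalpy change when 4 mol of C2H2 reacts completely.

Bonds broken (reactants):
  C≡C: 1 × 806 = 806
  C-H: 2 × 406 = 812
  H-H: 2 × 427 = 854
  Σ(broken) = 2472 kJ
Bonds formed (products):
  C-C: 1 × 341 = 341
  C-H: 6 × 406 = 2436
  Σ(formed) = 2777 kJ
ΔH = Σ(broken) − Σ(formed) = 2472 − 2777 = −305 kJ
For 4× the reaction as written: 4 × (−305) = −1220 kJ

ΔH = −1220 kJ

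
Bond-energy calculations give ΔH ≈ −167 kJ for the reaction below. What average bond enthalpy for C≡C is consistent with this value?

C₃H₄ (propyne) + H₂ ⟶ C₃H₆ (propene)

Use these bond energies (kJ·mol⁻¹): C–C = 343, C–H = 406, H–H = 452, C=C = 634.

D(C≡C) ≈ 827 kJ/mol

Let D be the C≡C bond energy.
Σ(broken) = 1×D + 1×343 + 4×406 + 1×452 = 2419 + D
Σ(formed) = 1×343 + 6×406 + 1×634 = 3413
ΔH = Σ(broken) − Σ(formed) = (2419 + D) − (3413) = −994 + D
Setting this equal to −167 kJ gives D = 827 kJ/mol.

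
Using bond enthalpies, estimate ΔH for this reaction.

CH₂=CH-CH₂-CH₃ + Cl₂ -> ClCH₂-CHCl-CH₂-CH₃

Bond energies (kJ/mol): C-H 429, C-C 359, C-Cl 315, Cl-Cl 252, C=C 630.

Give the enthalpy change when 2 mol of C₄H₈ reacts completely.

Bonds broken (reactants):
  C-C: 2 × 359 = 718
  C-H: 8 × 429 = 3432
  C=C: 1 × 630 = 630
  Cl-Cl: 1 × 252 = 252
  Σ(broken) = 5032 kJ
Bonds formed (products):
  C-C: 3 × 359 = 1077
  C-Cl: 2 × 315 = 630
  C-H: 8 × 429 = 3432
  Σ(formed) = 5139 kJ
ΔH = Σ(broken) − Σ(formed) = 5032 − 5139 = −107 kJ
For 2× the reaction as written: 2 × (−107) = −214 kJ

ΔH = −214 kJ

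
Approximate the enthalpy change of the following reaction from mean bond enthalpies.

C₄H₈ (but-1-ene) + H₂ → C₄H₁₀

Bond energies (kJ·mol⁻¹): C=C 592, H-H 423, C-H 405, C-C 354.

ΔH ≈ −149 kJ

Bonds broken (reactants):
  C-C: 2 × 354 = 708
  C-H: 8 × 405 = 3240
  C=C: 1 × 592 = 592
  H-H: 1 × 423 = 423
  Σ(broken) = 4963 kJ
Bonds formed (products):
  C-C: 3 × 354 = 1062
  C-H: 10 × 405 = 4050
  Σ(formed) = 5112 kJ
ΔH = Σ(broken) − Σ(formed) = 4963 − 5112 = −149 kJ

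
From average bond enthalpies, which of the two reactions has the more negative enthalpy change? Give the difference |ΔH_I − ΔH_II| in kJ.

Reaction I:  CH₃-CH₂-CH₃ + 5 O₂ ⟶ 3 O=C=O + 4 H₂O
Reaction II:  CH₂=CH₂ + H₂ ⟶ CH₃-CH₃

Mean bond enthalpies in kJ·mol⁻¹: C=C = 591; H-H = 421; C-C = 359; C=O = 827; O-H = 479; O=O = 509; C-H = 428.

Reaction I, by 1904 kJ

Reaction I:
  Bonds broken (reactants):
    C-C: 2 × 359 = 718
    C-H: 8 × 428 = 3424
    O=O: 5 × 509 = 2545
    Σ(broken) = 6687 kJ
  Bonds formed (products):
    C=O: 6 × 827 = 4962
    O-H: 8 × 479 = 3832
    Σ(formed) = 8794 kJ
  ΔH_I = 6687 − 8794 = −2107 kJ
Reaction II:
  Bonds broken (reactants):
    C-H: 4 × 428 = 1712
    C=C: 1 × 591 = 591
    H-H: 1 × 421 = 421
    Σ(broken) = 2724 kJ
  Bonds formed (products):
    C-C: 1 × 359 = 359
    C-H: 6 × 428 = 2568
    Σ(formed) = 2927 kJ
  ΔH_II = 2724 − 2927 = −203 kJ
ΔH_I − ΔH_II = −1904 kJ, so reaction I has the more negative ΔH; |ΔH_I − ΔH_II| = 1904 kJ.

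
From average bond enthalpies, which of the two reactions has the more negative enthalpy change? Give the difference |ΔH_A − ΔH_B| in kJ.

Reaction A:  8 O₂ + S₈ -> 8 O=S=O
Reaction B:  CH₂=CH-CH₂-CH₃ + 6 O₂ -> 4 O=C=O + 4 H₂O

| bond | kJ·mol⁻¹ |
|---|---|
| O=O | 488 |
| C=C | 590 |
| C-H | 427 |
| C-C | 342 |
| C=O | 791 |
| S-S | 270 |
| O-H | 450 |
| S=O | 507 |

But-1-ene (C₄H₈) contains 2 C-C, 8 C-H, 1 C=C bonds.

Reaction A:
  Bonds broken (reactants):
    O=O: 8 × 488 = 3904
    S-S: 8 × 270 = 2160
    Σ(broken) = 6064 kJ
  Bonds formed (products):
    S=O: 16 × 507 = 8112
    Σ(formed) = 8112 kJ
  ΔH_A = 6064 − 8112 = −2048 kJ
Reaction B:
  Bonds broken (reactants):
    C-C: 2 × 342 = 684
    C-H: 8 × 427 = 3416
    C=C: 1 × 590 = 590
    O=O: 6 × 488 = 2928
    Σ(broken) = 7618 kJ
  Bonds formed (products):
    C=O: 8 × 791 = 6328
    O-H: 8 × 450 = 3600
    Σ(formed) = 9928 kJ
  ΔH_B = 7618 − 9928 = −2310 kJ
ΔH_A − ΔH_B = +262 kJ, so reaction B has the more negative ΔH; |ΔH_A − ΔH_B| = 262 kJ.

Reaction B, by 262 kJ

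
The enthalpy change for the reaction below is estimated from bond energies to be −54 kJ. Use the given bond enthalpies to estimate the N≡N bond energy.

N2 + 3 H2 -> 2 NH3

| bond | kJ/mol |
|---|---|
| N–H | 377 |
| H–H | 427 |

Let D be the N≡N bond energy.
Σ(broken) = 3×427 + 1×D = 1281 + D
Σ(formed) = 6×377 = 2262
ΔH = Σ(broken) − Σ(formed) = (1281 + D) − (2262) = −981 + D
Setting this equal to −54 kJ gives D = 927 kJ/mol.

D(N≡N) ≈ 927 kJ/mol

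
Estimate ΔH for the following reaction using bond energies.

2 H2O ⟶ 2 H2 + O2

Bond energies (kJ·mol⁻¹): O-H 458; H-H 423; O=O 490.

Bonds broken (reactants):
  O-H: 4 × 458 = 1832
  Σ(broken) = 1832 kJ
Bonds formed (products):
  H-H: 2 × 423 = 846
  O=O: 1 × 490 = 490
  Σ(formed) = 1336 kJ
ΔH = Σ(broken) − Σ(formed) = 1832 − 1336 = +496 kJ

ΔH ≈ +496 kJ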